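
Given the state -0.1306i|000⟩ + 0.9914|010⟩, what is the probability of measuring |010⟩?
0.9829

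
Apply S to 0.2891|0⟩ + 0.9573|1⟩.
0.2891|0⟩ + 0.9573i|1⟩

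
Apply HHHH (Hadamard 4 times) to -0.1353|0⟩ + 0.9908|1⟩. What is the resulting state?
-0.1353|0⟩ + 0.9908|1⟩

H² = I, so an even number of Hadamards cancels: H^4 = I and the state is unchanged.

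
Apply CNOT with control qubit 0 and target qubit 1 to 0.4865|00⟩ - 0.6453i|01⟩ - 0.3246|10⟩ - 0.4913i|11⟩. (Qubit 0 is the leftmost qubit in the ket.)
0.4865|00⟩ - 0.6453i|01⟩ - 0.4913i|10⟩ - 0.3246|11⟩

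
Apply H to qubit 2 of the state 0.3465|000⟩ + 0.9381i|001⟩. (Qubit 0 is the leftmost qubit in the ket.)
(0.245 + 0.6633i)|000⟩ + (0.245 - 0.6633i)|001⟩

H on qubit 2 mixes each pair of kets that differ only in qubit 2: amplitudes (a, b) of (|…0…⟩, |…1…⟩) become ((a + b)/√2, (a − b)/√2). Kets absent from the input have amplitude 0.
(|000⟩, |001⟩): (a, b) = (0.3465, 0.9381i) → ((0.245 + 0.6633i), (0.245 - 0.6633i))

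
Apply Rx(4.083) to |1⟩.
-0.8912i|0⟩ - 0.4535|1⟩

Rx(4.083) = [[cos(θ/2), −i·sin(θ/2)], [−i·sin(θ/2), cos(θ/2)]]; θ = 4.083, cos(θ/2) ≈ -0.453514, sin(θ/2) ≈ 0.891249.
With a = amp(|0⟩) = 0 and b = amp(|1⟩) = 1:
new amp(|0⟩) = (-0.453514)·a + (-0.891249i)·b = -0.8912i
new amp(|1⟩) = (-0.891249i)·a + (-0.453514)·b = -0.4535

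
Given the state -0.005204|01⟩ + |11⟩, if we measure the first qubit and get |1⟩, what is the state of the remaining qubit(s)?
|1⟩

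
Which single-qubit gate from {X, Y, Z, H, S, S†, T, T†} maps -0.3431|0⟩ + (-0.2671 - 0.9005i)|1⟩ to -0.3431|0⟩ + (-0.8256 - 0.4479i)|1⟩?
T†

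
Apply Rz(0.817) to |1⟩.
(0.9177 + 0.3972i)|1⟩

Rz(0.817) = [[e^(−iθ/2), 0], [0, e^(iθ/2)]] with e^(±iθ/2) = cos(θ/2) ± i·sin(θ/2); θ = 0.817, cos(θ/2) ≈ 0.917718, sin(θ/2) ≈ 0.397233.
With a = amp(|0⟩) = 0 and b = amp(|1⟩) = 1:
new amp(|0⟩) = (0.917718 - 0.397233i)·a = 0
new amp(|1⟩) = (0.917718 + 0.397233i)·b = (0.9177 + 0.3972i)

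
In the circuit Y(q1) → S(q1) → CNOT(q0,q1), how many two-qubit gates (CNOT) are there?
1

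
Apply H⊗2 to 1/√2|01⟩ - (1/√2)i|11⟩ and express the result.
(1/√8 - (1/√8)i)|00⟩ + (-1/√8 + (1/√8)i)|01⟩ + (1/√8 + (1/√8)i)|10⟩ + (-1/√8 - (1/√8)i)|11⟩

H⊗2 gives amp(|y⟩) = (1/2) Σ_x (−1)^(x·y) amp(|x⟩), where x·y is the number of positions in which both x and y have a 1.
|00⟩: (1/√2 - (1/√2)i)/2 = (1/√8 - (1/√8)i)
|01⟩: (-1/√2 + (1/√2)i)/2 = (-1/√8 + (1/√8)i)
|10⟩: (1/√2 + (1/√2)i)/2 = (1/√8 + (1/√8)i)
|11⟩: (-1/√2 - (1/√2)i)/2 = (-1/√8 - (1/√8)i)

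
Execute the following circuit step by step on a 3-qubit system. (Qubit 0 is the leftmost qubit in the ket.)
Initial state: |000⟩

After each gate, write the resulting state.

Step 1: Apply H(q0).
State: 1/√2|000⟩ + 1/√2|100⟩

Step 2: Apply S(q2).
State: 1/√2|000⟩ + 1/√2|100⟩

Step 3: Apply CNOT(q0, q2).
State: 1/√2|000⟩ + 1/√2|101⟩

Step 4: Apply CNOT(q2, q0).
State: 1/√2|000⟩ + 1/√2|001⟩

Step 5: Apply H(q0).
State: 1/2|000⟩ + 1/2|001⟩ + 1/2|100⟩ + 1/2|101⟩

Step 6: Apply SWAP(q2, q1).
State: 1/2|000⟩ + 1/2|010⟩ + 1/2|100⟩ + 1/2|110⟩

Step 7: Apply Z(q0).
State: 1/2|000⟩ + 1/2|010⟩ - 1/2|100⟩ - 1/2|110⟩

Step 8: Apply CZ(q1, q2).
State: 1/2|000⟩ + 1/2|010⟩ - 1/2|100⟩ - 1/2|110⟩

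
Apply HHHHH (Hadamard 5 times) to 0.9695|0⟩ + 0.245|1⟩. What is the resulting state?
0.8588|0⟩ + 0.5123|1⟩

H² = I, so H^5 = H: a single Hadamard. With (a, b) = (0.9695, 0.245), H gives ((a + b)/√2, (a − b)/√2) = (0.8588, 0.5123).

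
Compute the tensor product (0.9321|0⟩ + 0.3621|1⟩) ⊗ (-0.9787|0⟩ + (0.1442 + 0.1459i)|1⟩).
-0.9122|00⟩ + (0.1344 + 0.136i)|01⟩ - 0.3544|10⟩ + (0.05221 + 0.05283i)|11⟩

amp(|b₁b₂…⟩) = product of the factor amplitudes for bits b₁, b₂, …; only kets whose every factor amplitude is nonzero survive.
|00⟩: (0.9321)(-0.9787) = -0.9122
|01⟩: (0.9321)(0.1442 + 0.1459i) = (0.1344 + 0.136i)
|10⟩: (0.3621)(-0.9787) = -0.3544
|11⟩: (0.3621)(0.1442 + 0.1459i) = (0.05221 + 0.05283i)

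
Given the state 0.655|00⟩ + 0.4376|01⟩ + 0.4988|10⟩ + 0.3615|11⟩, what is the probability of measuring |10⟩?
0.2488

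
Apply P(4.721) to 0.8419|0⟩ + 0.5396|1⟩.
0.8419|0⟩ + (0.004646 - 0.5396i)|1⟩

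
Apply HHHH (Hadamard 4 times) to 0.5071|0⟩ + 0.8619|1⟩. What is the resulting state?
0.5071|0⟩ + 0.8619|1⟩

H² = I, so an even number of Hadamards cancels: H^4 = I and the state is unchanged.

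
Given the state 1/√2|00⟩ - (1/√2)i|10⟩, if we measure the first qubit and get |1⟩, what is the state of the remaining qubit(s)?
-i|0⟩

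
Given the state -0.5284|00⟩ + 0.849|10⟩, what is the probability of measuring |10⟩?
0.7208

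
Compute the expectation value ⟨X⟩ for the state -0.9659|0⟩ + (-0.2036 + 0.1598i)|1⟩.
0.3933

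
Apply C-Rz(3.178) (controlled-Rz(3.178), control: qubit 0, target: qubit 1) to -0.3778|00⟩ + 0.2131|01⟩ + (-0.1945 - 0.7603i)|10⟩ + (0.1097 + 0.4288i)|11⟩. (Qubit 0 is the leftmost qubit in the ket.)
-0.3778|00⟩ + 0.2131|01⟩ + (-0.7566 + 0.2083i)|10⟩ + (-0.4307 + 0.1019i)|11⟩

C-Rz(3.178) leaves the control-|0⟩ kets |00⟩, |01⟩ unchanged and applies Rz(3.178) to qubit 1 on the control-|1⟩ pair (|10⟩, |11⟩).
Rz(3.178) = [[e^(−iθ/2), 0], [0, e^(iθ/2)]] with e^(±iθ/2) = cos(θ/2) ± i·sin(θ/2); θ = 3.178, cos(θ/2) ≈ -0.0182027, sin(θ/2) ≈ 0.999834.
With a = amp(|10⟩) = (-0.1945 - 0.7603i) and b = amp(|11⟩) = (0.1097 + 0.4288i):
new amp(|10⟩) = (-0.0182027 - 0.999834i)·a = (-0.7566 + 0.2083i)
new amp(|11⟩) = (-0.0182027 + 0.999834i)·b = (-0.4307 + 0.1019i)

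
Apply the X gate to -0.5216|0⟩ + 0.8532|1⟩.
0.8532|0⟩ - 0.5216|1⟩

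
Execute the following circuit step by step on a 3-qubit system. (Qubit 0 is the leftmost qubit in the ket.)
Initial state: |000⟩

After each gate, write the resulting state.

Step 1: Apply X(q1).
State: |010⟩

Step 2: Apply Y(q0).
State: i|110⟩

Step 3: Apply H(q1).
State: (1/√2)i|100⟩ - (1/√2)i|110⟩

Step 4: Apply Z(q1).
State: (1/√2)i|100⟩ + (1/√2)i|110⟩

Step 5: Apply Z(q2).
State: (1/√2)i|100⟩ + (1/√2)i|110⟩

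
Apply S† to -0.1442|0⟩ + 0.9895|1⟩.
-0.1442|0⟩ - 0.9895i|1⟩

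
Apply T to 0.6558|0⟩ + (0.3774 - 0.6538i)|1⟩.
0.6558|0⟩ + (0.7292 - 0.1954i)|1⟩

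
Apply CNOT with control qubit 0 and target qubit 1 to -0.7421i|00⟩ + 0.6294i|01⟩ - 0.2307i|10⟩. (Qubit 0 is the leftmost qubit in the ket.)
-0.7421i|00⟩ + 0.6294i|01⟩ - 0.2307i|11⟩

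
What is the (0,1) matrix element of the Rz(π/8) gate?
0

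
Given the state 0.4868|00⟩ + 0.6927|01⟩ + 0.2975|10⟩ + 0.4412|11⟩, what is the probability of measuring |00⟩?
0.237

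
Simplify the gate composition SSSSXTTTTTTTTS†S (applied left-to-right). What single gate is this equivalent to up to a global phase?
X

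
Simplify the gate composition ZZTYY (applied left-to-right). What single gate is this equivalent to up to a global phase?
T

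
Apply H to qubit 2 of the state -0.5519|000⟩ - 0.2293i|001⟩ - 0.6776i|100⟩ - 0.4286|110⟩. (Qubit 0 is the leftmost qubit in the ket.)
(-0.3903 - 0.1621i)|000⟩ + (-0.3903 + 0.1621i)|001⟩ - 0.4791i|100⟩ - 0.4791i|101⟩ - 0.3031|110⟩ - 0.3031|111⟩

H on qubit 2 mixes each pair of kets that differ only in qubit 2: amplitudes (a, b) of (|…0…⟩, |…1…⟩) become ((a + b)/√2, (a − b)/√2). Kets absent from the input have amplitude 0.
(|000⟩, |001⟩): (a, b) = (-0.5519, -0.2293i) → ((-0.3903 - 0.1621i), (-0.3903 + 0.1621i))
(|100⟩, |101⟩): (a, b) = (-0.6776i, 0) → (-0.4791i, -0.4791i)
(|110⟩, |111⟩): (a, b) = (-0.4286, 0) → (-0.3031, -0.3031)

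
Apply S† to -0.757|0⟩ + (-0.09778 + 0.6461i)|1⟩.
-0.757|0⟩ + (0.6461 + 0.09778i)|1⟩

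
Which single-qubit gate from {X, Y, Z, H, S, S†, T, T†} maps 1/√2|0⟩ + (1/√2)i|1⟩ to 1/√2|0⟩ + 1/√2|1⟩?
S†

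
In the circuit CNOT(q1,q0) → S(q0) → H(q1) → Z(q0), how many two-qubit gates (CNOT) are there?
1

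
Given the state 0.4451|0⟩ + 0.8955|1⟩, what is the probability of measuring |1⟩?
0.8019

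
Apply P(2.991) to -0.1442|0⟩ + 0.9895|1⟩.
-0.1442|0⟩ + (-0.9783 + 0.1484i)|1⟩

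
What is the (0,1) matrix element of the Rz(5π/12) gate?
0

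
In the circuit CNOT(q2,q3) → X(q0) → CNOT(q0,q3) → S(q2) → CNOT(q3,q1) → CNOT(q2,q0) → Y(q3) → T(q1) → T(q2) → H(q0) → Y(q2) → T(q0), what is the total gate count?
12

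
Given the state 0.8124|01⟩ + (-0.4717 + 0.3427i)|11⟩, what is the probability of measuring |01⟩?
0.66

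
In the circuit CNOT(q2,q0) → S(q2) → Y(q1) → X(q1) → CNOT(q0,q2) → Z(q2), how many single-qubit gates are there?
4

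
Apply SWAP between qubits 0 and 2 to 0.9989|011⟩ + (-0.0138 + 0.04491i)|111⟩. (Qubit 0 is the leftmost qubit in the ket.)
0.9989|110⟩ + (-0.0138 + 0.04491i)|111⟩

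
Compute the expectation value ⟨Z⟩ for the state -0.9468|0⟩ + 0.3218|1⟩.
0.7929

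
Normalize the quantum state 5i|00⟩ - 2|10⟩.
0.9285i|00⟩ - 0.3714|10⟩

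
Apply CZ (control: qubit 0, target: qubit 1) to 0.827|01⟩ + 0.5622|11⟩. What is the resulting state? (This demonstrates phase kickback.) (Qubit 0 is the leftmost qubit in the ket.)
0.827|01⟩ - 0.5622|11⟩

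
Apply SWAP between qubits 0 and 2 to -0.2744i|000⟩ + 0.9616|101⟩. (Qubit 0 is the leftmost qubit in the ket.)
-0.2744i|000⟩ + 0.9616|101⟩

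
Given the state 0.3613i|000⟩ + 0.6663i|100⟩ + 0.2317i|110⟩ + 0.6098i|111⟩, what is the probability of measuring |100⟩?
0.444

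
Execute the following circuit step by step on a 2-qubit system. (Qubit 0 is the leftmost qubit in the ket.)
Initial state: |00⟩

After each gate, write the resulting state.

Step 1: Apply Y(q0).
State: i|10⟩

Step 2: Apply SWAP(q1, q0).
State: i|01⟩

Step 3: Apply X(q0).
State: i|11⟩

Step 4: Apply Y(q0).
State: |01⟩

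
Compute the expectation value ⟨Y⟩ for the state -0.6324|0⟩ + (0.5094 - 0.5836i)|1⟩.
0.7381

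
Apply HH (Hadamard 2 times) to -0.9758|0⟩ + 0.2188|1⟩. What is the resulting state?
-0.9758|0⟩ + 0.2188|1⟩

H² = I, so an even number of Hadamards cancels: H^2 = I and the state is unchanged.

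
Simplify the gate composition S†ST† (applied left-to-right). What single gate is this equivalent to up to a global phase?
T†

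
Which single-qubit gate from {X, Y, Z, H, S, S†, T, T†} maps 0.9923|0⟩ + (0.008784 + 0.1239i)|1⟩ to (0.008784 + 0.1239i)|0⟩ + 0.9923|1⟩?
X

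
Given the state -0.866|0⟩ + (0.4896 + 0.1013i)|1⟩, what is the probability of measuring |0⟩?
0.75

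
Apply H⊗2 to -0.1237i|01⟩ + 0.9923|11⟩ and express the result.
(0.4962 - 0.06185i)|00⟩ + (-0.4962 + 0.06185i)|01⟩ + (-0.4962 - 0.06185i)|10⟩ + (0.4962 + 0.06185i)|11⟩

H⊗2 gives amp(|y⟩) = (1/2) Σ_x (−1)^(x·y) amp(|x⟩), where x·y is the number of positions in which both x and y have a 1.
|00⟩: (-0.1237i + 0.9923)/2 = (0.4962 - 0.06185i)
|01⟩: (0.1237i - 0.9923)/2 = (-0.4962 + 0.06185i)
|10⟩: (-0.1237i - 0.9923)/2 = (-0.4962 - 0.06185i)
|11⟩: (0.1237i + 0.9923)/2 = (0.4962 + 0.06185i)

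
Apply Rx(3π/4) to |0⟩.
0.3827|0⟩ - 0.9239i|1⟩

Rx(3π/4) = [[cos(θ/2), −i·sin(θ/2)], [−i·sin(θ/2), cos(θ/2)]]; θ = 3π/4, cos(θ/2) ≈ 0.382683, sin(θ/2) ≈ 0.92388.
With a = amp(|0⟩) = 1 and b = amp(|1⟩) = 0:
new amp(|0⟩) = (0.382683)·a + (-0.92388i)·b = 0.3827
new amp(|1⟩) = (-0.92388i)·a + (0.382683)·b = -0.9239i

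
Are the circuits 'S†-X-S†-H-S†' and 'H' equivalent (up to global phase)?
No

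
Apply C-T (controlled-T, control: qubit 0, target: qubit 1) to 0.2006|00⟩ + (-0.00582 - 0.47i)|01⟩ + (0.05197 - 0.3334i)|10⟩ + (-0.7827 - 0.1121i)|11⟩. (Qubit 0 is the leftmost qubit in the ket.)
0.2006|00⟩ + (-0.00582 - 0.47i)|01⟩ + (0.05197 - 0.3334i)|10⟩ + (-0.4742 - 0.6327i)|11⟩

C-T leaves the control-|0⟩ kets |00⟩, |01⟩ unchanged and applies T to qubit 1 on the control-|1⟩ pair (|10⟩, |11⟩).
T = [[1, 0], [0, (1/√2 + (1/√2)i)]].
With a = amp(|10⟩) = (0.05197 - 0.3334i) and b = amp(|11⟩) = (-0.7827 - 0.1121i):
new amp(|10⟩) = (1)·a = (0.05197 - 0.3334i)
new amp(|11⟩) = (1/√2 + (1/√2)i)·b = (-0.4742 - 0.6327i)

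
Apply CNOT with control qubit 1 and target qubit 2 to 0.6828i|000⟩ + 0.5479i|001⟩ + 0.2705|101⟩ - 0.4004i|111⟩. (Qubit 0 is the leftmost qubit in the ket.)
0.6828i|000⟩ + 0.5479i|001⟩ + 0.2705|101⟩ - 0.4004i|110⟩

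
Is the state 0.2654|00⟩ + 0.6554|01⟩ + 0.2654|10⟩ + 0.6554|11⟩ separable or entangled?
Separable

Writing the state as a|00⟩ + b|01⟩ + c|10⟩ + d|11⟩, it is a product state iff ad − bc = 0.
Here (a, b, c, d) = (0.2654, 0.6554, 0.2654, 0.6554): ad − bc = (0.2654)(0.6554) − (0.6554)(0.2654) = 0, so the state is separable.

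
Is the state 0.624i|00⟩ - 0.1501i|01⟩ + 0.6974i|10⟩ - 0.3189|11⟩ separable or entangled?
Entangled

Writing the state as a|00⟩ + b|01⟩ + c|10⟩ + d|11⟩, it is a product state iff ad − bc = 0.
Here (a, b, c, d) = (0.624i, -0.1501i, 0.6974i, -0.3189): ad − bc = (0.624i)(-0.3189) − (-0.1501i)(0.6974i) = (-0.1047 - 0.199i) ≠ 0, so the state is entangled.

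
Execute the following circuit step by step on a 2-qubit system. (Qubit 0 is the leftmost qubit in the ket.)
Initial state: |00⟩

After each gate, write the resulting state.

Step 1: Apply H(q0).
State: 1/√2|00⟩ + 1/√2|10⟩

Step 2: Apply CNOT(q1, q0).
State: 1/√2|00⟩ + 1/√2|10⟩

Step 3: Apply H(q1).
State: 1/2|00⟩ + 1/2|01⟩ + 1/2|10⟩ + 1/2|11⟩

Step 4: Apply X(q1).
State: 1/2|00⟩ + 1/2|01⟩ + 1/2|10⟩ + 1/2|11⟩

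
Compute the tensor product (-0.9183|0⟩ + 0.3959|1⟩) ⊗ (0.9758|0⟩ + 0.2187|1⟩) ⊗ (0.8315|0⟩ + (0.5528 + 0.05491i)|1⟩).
-0.7451|000⟩ + (-0.4954 - 0.0492i)|001⟩ - 0.167|010⟩ + (-0.111 - 0.01103i)|011⟩ + 0.3212|100⟩ + (0.2136 + 0.02121i)|101⟩ + 0.07199|110⟩ + (0.04786 + 0.004754i)|111⟩

amp(|b₁b₂…⟩) = product of the factor amplitudes for bits b₁, b₂, …; only kets whose every factor amplitude is nonzero survive.
|000⟩: (-0.9183)(0.9758)(0.8315) = -0.7451
|001⟩: (-0.9183)(0.9758)(0.5528 + 0.05491i) = (-0.4954 - 0.0492i)
|010⟩: (-0.9183)(0.2187)(0.8315) = -0.167
|011⟩: (-0.9183)(0.2187)(0.5528 + 0.05491i) = (-0.111 - 0.01103i)
|100⟩: (0.3959)(0.9758)(0.8315) = 0.3212
|101⟩: (0.3959)(0.9758)(0.5528 + 0.05491i) = (0.2136 + 0.02121i)
|110⟩: (0.3959)(0.2187)(0.8315) = 0.07199
|111⟩: (0.3959)(0.2187)(0.5528 + 0.05491i) = (0.04786 + 0.004754i)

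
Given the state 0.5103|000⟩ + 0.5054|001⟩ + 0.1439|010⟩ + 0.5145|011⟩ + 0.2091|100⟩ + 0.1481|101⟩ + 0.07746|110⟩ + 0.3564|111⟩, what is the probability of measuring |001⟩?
0.2554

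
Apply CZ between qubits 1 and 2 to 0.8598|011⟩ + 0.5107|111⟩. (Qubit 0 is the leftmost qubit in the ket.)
-0.8598|011⟩ - 0.5107|111⟩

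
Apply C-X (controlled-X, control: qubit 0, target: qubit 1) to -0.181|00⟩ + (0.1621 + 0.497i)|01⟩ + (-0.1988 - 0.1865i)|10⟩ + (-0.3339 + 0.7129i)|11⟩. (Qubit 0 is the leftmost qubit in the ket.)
-0.181|00⟩ + (0.1621 + 0.497i)|01⟩ + (-0.3339 + 0.7129i)|10⟩ + (-0.1988 - 0.1865i)|11⟩

C-X leaves the control-|0⟩ kets |00⟩, |01⟩ unchanged and applies X to qubit 1 on the control-|1⟩ pair (|10⟩, |11⟩).
X = [[0, 1], [1, 0]].
With a = amp(|10⟩) = (-0.1988 - 0.1865i) and b = amp(|11⟩) = (-0.3339 + 0.7129i):
new amp(|10⟩) = (1)·b = (-0.3339 + 0.7129i)
new amp(|11⟩) = (1)·a = (-0.1988 - 0.1865i)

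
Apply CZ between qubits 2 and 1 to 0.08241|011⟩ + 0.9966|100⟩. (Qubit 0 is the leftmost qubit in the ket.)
-0.08241|011⟩ + 0.9966|100⟩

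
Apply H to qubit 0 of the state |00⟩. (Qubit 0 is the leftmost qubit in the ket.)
1/√2|00⟩ + 1/√2|10⟩

H on qubit 0 mixes each pair of kets that differ only in qubit 0: amplitudes (a, b) of (|…0…⟩, |…1…⟩) become ((a + b)/√2, (a − b)/√2). Kets absent from the input have amplitude 0.
(|00⟩, |10⟩): (a, b) = (1, 0) → (1/√2, 1/√2)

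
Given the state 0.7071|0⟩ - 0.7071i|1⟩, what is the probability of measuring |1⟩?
0.5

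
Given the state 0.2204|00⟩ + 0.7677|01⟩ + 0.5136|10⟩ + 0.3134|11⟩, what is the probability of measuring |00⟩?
0.04858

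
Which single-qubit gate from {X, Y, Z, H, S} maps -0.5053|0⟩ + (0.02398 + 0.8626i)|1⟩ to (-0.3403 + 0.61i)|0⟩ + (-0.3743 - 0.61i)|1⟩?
H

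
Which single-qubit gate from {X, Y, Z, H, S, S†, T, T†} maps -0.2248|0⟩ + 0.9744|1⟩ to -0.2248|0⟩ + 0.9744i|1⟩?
S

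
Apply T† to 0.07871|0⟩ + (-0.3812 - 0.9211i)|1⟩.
0.07871|0⟩ + (-0.9209 - 0.3818i)|1⟩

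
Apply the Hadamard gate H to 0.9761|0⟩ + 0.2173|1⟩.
0.8439|0⟩ + 0.5366|1⟩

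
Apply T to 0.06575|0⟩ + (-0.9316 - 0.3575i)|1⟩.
0.06575|0⟩ + (-0.406 - 0.9115i)|1⟩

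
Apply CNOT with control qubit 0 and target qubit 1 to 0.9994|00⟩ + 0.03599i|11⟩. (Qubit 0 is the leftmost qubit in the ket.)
0.9994|00⟩ + 0.03599i|10⟩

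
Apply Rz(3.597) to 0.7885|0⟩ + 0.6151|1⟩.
(-0.178 - 0.7681i)|0⟩ + (-0.1389 + 0.5992i)|1⟩

Rz(3.597) = [[e^(−iθ/2), 0], [0, e^(iθ/2)]] with e^(±iθ/2) = cos(θ/2) ± i·sin(θ/2); θ = 3.597, cos(θ/2) ≈ -0.225741, sin(θ/2) ≈ 0.974187.
With a = amp(|0⟩) = 0.7885 and b = amp(|1⟩) = 0.6151:
new amp(|0⟩) = (-0.225741 - 0.974187i)·a = (-0.178 - 0.7681i)
new amp(|1⟩) = (-0.225741 + 0.974187i)·b = (-0.1389 + 0.5992i)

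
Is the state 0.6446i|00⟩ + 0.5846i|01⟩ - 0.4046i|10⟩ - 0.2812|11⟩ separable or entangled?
Entangled

Writing the state as a|00⟩ + b|01⟩ + c|10⟩ + d|11⟩, it is a product state iff ad − bc = 0.
Here (a, b, c, d) = (0.6446i, 0.5846i, -0.4046i, -0.2812): ad − bc = (0.6446i)(-0.2812) − (0.5846i)(-0.4046i) = (-0.2365 - 0.1813i) ≠ 0, so the state is entangled.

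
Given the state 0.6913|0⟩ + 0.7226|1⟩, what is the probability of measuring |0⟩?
0.4779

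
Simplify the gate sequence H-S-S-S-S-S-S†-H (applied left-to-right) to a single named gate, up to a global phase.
I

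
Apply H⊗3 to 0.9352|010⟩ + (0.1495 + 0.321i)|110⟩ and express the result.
(0.3835 + 0.1135i)|000⟩ + (0.3835 + 0.1135i)|001⟩ + (-0.3835 - 0.1135i)|010⟩ + (-0.3835 - 0.1135i)|011⟩ + (0.2778 - 0.1135i)|100⟩ + (0.2778 - 0.1135i)|101⟩ + (-0.2778 + 0.1135i)|110⟩ + (-0.2778 + 0.1135i)|111⟩

H⊗3 gives amp(|y⟩) = (1/2√2) Σ_x (−1)^(x·y) amp(|x⟩), where x·y is the number of positions in which both x and y have a 1.
|000⟩: (0.9352 + (0.1495 + 0.321i))/(2√2) = (0.3835 + 0.1135i)
|001⟩: (0.9352 + (0.1495 + 0.321i))/(2√2) = (0.3835 + 0.1135i)
|010⟩: (-0.9352 - (0.1495 + 0.321i))/(2√2) = (-0.3835 - 0.1135i)
|011⟩: (-0.9352 - (0.1495 + 0.321i))/(2√2) = (-0.3835 - 0.1135i)
|100⟩: (0.9352 - (0.1495 + 0.321i))/(2√2) = (0.2778 - 0.1135i)
|101⟩: (0.9352 - (0.1495 + 0.321i))/(2√2) = (0.2778 - 0.1135i)
|110⟩: (-0.9352 + (0.1495 + 0.321i))/(2√2) = (-0.2778 + 0.1135i)
|111⟩: (-0.9352 + (0.1495 + 0.321i))/(2√2) = (-0.2778 + 0.1135i)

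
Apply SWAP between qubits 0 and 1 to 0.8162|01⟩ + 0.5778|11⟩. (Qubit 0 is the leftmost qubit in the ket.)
0.8162|10⟩ + 0.5778|11⟩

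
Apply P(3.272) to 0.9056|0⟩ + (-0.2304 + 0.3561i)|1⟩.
0.9056|0⟩ + (0.2748 - 0.3231i)|1⟩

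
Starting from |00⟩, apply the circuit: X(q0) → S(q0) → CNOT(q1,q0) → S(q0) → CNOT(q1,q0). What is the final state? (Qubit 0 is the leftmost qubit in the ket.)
-|10⟩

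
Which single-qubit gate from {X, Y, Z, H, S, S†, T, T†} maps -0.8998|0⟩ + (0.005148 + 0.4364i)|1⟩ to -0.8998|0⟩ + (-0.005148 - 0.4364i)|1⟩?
Z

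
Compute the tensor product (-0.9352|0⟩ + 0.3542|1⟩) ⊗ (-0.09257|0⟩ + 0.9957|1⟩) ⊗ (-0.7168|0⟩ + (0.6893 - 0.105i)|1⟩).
-0.06205|000⟩ + (0.05967 - 0.00909i)|001⟩ + 0.6675|010⟩ + (-0.6419 + 0.09777i)|011⟩ + 0.0235|100⟩ + (-0.0226 + 0.003443i)|101⟩ - 0.2528|110⟩ + (0.2431 - 0.03703i)|111⟩

amp(|b₁b₂…⟩) = product of the factor amplitudes for bits b₁, b₂, …; only kets whose every factor amplitude is nonzero survive.
|000⟩: (-0.9352)(-0.09257)(-0.7168) = -0.06205
|001⟩: (-0.9352)(-0.09257)(0.6893 - 0.105i) = (0.05967 - 0.00909i)
|010⟩: (-0.9352)(0.9957)(-0.7168) = 0.6675
|011⟩: (-0.9352)(0.9957)(0.6893 - 0.105i) = (-0.6419 + 0.09777i)
|100⟩: (0.3542)(-0.09257)(-0.7168) = 0.0235
|101⟩: (0.3542)(-0.09257)(0.6893 - 0.105i) = (-0.0226 + 0.003443i)
|110⟩: (0.3542)(0.9957)(-0.7168) = -0.2528
|111⟩: (0.3542)(0.9957)(0.6893 - 0.105i) = (0.2431 - 0.03703i)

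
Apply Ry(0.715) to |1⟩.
-0.3499|0⟩ + 0.9368|1⟩

Ry(0.715) = [[cos(θ/2), −sin(θ/2)], [sin(θ/2), cos(θ/2)]]; θ = 0.715, cos(θ/2) ≈ 0.936775, sin(θ/2) ≈ 0.349933.
With a = amp(|0⟩) = 0 and b = amp(|1⟩) = 1:
new amp(|0⟩) = (0.936775)·a + (-0.349933)·b = -0.3499
new amp(|1⟩) = (0.349933)·a + (0.936775)·b = 0.9368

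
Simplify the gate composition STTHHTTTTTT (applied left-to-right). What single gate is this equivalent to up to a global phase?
S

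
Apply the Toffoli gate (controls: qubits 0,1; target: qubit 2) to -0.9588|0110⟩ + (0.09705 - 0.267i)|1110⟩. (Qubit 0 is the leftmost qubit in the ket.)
-0.9588|0110⟩ + (0.09705 - 0.267i)|1100⟩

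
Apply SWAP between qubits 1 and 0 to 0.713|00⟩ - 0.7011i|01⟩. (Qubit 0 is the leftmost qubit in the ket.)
0.713|00⟩ - 0.7011i|10⟩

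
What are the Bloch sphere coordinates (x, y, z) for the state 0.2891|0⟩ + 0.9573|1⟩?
(0.5535, 0, -0.8328)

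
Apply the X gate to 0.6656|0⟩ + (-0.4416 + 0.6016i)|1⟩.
(-0.4416 + 0.6016i)|0⟩ + 0.6656|1⟩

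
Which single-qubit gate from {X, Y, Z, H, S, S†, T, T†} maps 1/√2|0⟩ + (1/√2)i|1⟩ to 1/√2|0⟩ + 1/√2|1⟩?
S†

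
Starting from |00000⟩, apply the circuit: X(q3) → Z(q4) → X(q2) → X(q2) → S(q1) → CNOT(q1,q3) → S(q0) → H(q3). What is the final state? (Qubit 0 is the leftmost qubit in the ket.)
1/√2|00000⟩ - 1/√2|00010⟩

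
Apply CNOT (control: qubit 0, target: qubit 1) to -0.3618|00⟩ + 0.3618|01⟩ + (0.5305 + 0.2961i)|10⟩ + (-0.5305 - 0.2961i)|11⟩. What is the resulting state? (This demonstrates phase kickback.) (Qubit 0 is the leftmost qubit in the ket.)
-0.3618|00⟩ + 0.3618|01⟩ + (-0.5305 - 0.2961i)|10⟩ + (0.5305 + 0.2961i)|11⟩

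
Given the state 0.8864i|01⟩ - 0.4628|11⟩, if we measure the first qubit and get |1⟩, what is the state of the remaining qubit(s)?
-|1⟩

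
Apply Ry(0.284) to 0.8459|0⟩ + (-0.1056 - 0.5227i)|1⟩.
(0.8523 + 0.07397i)|0⟩ + (0.01518 - 0.5174i)|1⟩

Ry(0.284) = [[cos(θ/2), −sin(θ/2)], [sin(θ/2), cos(θ/2)]]; θ = 0.284, cos(θ/2) ≈ 0.989935, sin(θ/2) ≈ 0.141523.
With a = amp(|0⟩) = 0.8459 and b = amp(|1⟩) = (-0.1056 - 0.5227i):
new amp(|0⟩) = (0.989935)·a + (-0.141523)·b = (0.8523 + 0.07397i)
new amp(|1⟩) = (0.141523)·a + (0.989935)·b = (0.01518 - 0.5174i)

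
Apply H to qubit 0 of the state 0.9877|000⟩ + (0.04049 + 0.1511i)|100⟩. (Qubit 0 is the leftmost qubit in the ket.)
(0.727 + 0.1068i)|000⟩ + (0.6698 - 0.1068i)|100⟩

H on qubit 0 mixes each pair of kets that differ only in qubit 0: amplitudes (a, b) of (|…0…⟩, |…1…⟩) become ((a + b)/√2, (a − b)/√2). Kets absent from the input have amplitude 0.
(|000⟩, |100⟩): (a, b) = (0.9877, (0.04049 + 0.1511i)) → ((0.727 + 0.1068i), (0.6698 - 0.1068i))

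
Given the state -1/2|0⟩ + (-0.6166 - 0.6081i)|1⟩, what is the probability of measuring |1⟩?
0.75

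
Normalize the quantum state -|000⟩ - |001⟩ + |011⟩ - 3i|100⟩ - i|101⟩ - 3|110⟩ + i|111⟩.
-0.2085|000⟩ - 0.2085|001⟩ + 0.2085|011⟩ - 0.6255i|100⟩ - 0.2085i|101⟩ - 0.6255|110⟩ + 0.2085i|111⟩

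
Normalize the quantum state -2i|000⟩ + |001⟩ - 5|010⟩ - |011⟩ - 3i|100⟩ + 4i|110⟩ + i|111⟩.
-0.2649i|000⟩ + 0.1325|001⟩ - 0.6623|010⟩ - 0.1325|011⟩ - 0.3974i|100⟩ + 0.5298i|110⟩ + 0.1325i|111⟩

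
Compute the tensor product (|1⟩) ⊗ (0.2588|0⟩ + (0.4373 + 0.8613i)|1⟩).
0.2588|10⟩ + (0.4373 + 0.8613i)|11⟩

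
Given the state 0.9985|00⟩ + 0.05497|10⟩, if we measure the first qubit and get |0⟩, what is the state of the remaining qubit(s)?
|0⟩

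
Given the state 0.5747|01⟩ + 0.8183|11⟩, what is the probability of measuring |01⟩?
0.3303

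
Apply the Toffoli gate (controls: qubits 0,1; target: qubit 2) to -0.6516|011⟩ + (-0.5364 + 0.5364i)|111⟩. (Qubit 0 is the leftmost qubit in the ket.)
-0.6516|011⟩ + (-0.5364 + 0.5364i)|110⟩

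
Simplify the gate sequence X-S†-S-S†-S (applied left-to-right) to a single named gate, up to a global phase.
X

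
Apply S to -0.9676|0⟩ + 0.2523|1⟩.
-0.9676|0⟩ + 0.2523i|1⟩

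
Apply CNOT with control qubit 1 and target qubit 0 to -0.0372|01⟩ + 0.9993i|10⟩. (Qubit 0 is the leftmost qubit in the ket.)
0.9993i|10⟩ - 0.0372|11⟩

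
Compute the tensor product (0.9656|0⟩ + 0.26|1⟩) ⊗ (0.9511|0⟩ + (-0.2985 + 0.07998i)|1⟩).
0.9184|00⟩ + (-0.2882 + 0.07723i)|01⟩ + 0.2473|10⟩ + (-0.07761 + 0.02079i)|11⟩

amp(|b₁b₂…⟩) = product of the factor amplitudes for bits b₁, b₂, …; only kets whose every factor amplitude is nonzero survive.
|00⟩: (0.9656)(0.9511) = 0.9184
|01⟩: (0.9656)(-0.2985 + 0.07998i) = (-0.2882 + 0.07723i)
|10⟩: (0.26)(0.9511) = 0.2473
|11⟩: (0.26)(-0.2985 + 0.07998i) = (-0.07761 + 0.02079i)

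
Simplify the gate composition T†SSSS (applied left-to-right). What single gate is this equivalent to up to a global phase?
T†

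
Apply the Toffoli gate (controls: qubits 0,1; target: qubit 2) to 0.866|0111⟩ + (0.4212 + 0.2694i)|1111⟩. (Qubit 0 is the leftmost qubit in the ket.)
0.866|0111⟩ + (0.4212 + 0.2694i)|1101⟩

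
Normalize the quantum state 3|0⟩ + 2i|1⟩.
0.8321|0⟩ + 0.5547i|1⟩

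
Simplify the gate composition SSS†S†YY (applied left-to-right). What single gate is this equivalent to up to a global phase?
I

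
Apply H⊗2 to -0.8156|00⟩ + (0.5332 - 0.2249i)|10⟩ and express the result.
(-0.1412 - 0.1125i)|00⟩ + (-0.1412 - 0.1125i)|01⟩ + (-0.6744 + 0.1125i)|10⟩ + (-0.6744 + 0.1125i)|11⟩

H⊗2 gives amp(|y⟩) = (1/2) Σ_x (−1)^(x·y) amp(|x⟩), where x·y is the number of positions in which both x and y have a 1.
|00⟩: (-0.8156 + (0.5332 - 0.2249i))/2 = (-0.1412 - 0.1125i)
|01⟩: (-0.8156 + (0.5332 - 0.2249i))/2 = (-0.1412 - 0.1125i)
|10⟩: (-0.8156 - (0.5332 - 0.2249i))/2 = (-0.6744 + 0.1125i)
|11⟩: (-0.8156 - (0.5332 - 0.2249i))/2 = (-0.6744 + 0.1125i)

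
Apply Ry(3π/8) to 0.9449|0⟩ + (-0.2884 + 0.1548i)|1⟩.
(0.9459 - 0.086i)|0⟩ + (0.2852 + 0.1287i)|1⟩

Ry(3π/8) = [[cos(θ/2), −sin(θ/2)], [sin(θ/2), cos(θ/2)]]; θ = 3π/8, cos(θ/2) ≈ 0.83147, sin(θ/2) ≈ 0.55557.
With a = amp(|0⟩) = 0.9449 and b = amp(|1⟩) = (-0.2884 + 0.1548i):
new amp(|0⟩) = (0.83147)·a + (-0.55557)·b = (0.9459 - 0.086i)
new amp(|1⟩) = (0.55557)·a + (0.83147)·b = (0.2852 + 0.1287i)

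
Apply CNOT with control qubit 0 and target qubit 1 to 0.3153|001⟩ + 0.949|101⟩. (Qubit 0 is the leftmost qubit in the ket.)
0.3153|001⟩ + 0.949|111⟩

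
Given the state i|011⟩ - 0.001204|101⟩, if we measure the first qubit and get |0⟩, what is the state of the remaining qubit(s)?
i|11⟩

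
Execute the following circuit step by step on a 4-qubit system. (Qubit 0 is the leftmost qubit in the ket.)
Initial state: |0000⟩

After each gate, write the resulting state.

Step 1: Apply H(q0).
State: 1/√2|0000⟩ + 1/√2|1000⟩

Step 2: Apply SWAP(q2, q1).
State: 1/√2|0000⟩ + 1/√2|1000⟩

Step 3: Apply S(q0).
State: 1/√2|0000⟩ + (1/√2)i|1000⟩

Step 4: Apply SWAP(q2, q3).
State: 1/√2|0000⟩ + (1/√2)i|1000⟩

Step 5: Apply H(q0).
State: (1/2 + (1/2)i)|0000⟩ + (1/2 - (1/2)i)|1000⟩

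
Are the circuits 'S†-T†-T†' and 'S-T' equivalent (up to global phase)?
No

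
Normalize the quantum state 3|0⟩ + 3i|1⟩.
1/√2|0⟩ + (1/√2)i|1⟩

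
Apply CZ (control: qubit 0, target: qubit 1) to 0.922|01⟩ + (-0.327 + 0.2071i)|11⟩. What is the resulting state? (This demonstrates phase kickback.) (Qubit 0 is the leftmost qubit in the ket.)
0.922|01⟩ + (0.327 - 0.2071i)|11⟩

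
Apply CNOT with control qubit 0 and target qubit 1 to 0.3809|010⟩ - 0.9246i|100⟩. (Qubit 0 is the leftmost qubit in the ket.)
0.3809|010⟩ - 0.9246i|110⟩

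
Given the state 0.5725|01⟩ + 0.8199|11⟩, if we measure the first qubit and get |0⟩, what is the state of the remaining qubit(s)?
|1⟩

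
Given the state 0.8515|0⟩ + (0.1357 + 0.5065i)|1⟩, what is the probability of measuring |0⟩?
0.7251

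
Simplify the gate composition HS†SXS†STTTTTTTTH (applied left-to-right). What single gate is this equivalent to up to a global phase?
Z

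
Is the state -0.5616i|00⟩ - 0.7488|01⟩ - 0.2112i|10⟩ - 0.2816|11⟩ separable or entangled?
Separable

Writing the state as a|00⟩ + b|01⟩ + c|10⟩ + d|11⟩, it is a product state iff ad − bc = 0.
Here (a, b, c, d) = (-0.5616i, -0.7488, -0.2112i, -0.2816): ad − bc = (-0.5616i)(-0.2816) − (-0.7488)(-0.2112i) = 0, so the state is separable.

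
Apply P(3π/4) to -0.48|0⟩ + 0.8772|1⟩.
-0.48|0⟩ + (-0.6203 + 0.6203i)|1⟩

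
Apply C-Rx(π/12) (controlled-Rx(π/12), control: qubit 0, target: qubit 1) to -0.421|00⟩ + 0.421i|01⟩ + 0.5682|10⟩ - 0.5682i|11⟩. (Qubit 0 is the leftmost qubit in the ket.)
-0.421|00⟩ + 0.421i|01⟩ + 0.4892|10⟩ - 0.6375i|11⟩

C-Rx(π/12) leaves the control-|0⟩ kets |00⟩, |01⟩ unchanged and applies Rx(π/12) to qubit 1 on the control-|1⟩ pair (|10⟩, |11⟩).
Rx(π/12) = [[cos(θ/2), −i·sin(θ/2)], [−i·sin(θ/2), cos(θ/2)]]; θ = π/12, cos(θ/2) ≈ 0.991445, sin(θ/2) ≈ 0.130526.
With a = amp(|10⟩) = 0.5682 and b = amp(|11⟩) = -0.5682i:
new amp(|10⟩) = (0.991445)·a + (-0.130526i)·b = 0.4892
new amp(|11⟩) = (-0.130526i)·a + (0.991445)·b = -0.6375i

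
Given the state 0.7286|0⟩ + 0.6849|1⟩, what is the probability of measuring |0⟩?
0.5309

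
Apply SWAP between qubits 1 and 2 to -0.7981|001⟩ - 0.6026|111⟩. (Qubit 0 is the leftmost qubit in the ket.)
-0.7981|010⟩ - 0.6026|111⟩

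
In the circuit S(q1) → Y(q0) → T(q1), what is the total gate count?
3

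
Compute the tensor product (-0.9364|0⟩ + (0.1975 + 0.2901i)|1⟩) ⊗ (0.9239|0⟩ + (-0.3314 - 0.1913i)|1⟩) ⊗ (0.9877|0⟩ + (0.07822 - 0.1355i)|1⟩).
-0.8545|000⟩ + (-0.06767 + 0.1172i)|001⟩ + (0.3065 + 0.1769i)|010⟩ + (0.04855 - 0.02804i)|011⟩ + (0.1802 + 0.2647i)|100⟩ + (0.05059 - 0.00376i)|101⟩ + (-0.009833 - 0.1323i)|110⟩ + (-0.01892 - 0.009126i)|111⟩

amp(|b₁b₂…⟩) = product of the factor amplitudes for bits b₁, b₂, …; only kets whose every factor amplitude is nonzero survive.
|000⟩: (-0.9364)(0.9239)(0.9877) = -0.8545
|001⟩: (-0.9364)(0.9239)(0.07822 - 0.1355i) = (-0.06767 + 0.1172i)
|010⟩: (-0.9364)(-0.3314 - 0.1913i)(0.9877) = (0.3065 + 0.1769i)
|011⟩: (-0.9364)(-0.3314 - 0.1913i)(0.07822 - 0.1355i) = (0.04855 - 0.02804i)
|100⟩: (0.1975 + 0.2901i)(0.9239)(0.9877) = (0.1802 + 0.2647i)
|101⟩: (0.1975 + 0.2901i)(0.9239)(0.07822 - 0.1355i) = (0.05059 - 0.00376i)
|110⟩: (0.1975 + 0.2901i)(-0.3314 - 0.1913i)(0.9877) = (-0.009833 - 0.1323i)
|111⟩: (0.1975 + 0.2901i)(-0.3314 - 0.1913i)(0.07822 - 0.1355i) = (-0.01892 - 0.009126i)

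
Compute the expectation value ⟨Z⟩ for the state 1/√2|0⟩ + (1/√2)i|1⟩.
0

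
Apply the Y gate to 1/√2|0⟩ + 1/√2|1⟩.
-(1/√2)i|0⟩ + (1/√2)i|1⟩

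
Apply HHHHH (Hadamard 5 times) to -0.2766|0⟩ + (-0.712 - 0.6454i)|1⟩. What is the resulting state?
(-0.699 - 0.4564i)|0⟩ + (0.3079 + 0.4564i)|1⟩

H² = I, so H^5 = H: a single Hadamard. With (a, b) = (-0.2766, (-0.712 - 0.6454i)), H gives ((a + b)/√2, (a − b)/√2) = ((-0.699 - 0.4564i), (0.3079 + 0.4564i)).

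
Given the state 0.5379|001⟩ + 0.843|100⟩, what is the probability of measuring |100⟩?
0.7106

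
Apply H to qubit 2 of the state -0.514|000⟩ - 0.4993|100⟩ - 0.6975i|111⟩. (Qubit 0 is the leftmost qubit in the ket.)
-0.3635|000⟩ - 0.3635|001⟩ - 0.3531|100⟩ - 0.3531|101⟩ - 0.4932i|110⟩ + 0.4932i|111⟩

H on qubit 2 mixes each pair of kets that differ only in qubit 2: amplitudes (a, b) of (|…0…⟩, |…1…⟩) become ((a + b)/√2, (a − b)/√2). Kets absent from the input have amplitude 0.
(|000⟩, |001⟩): (a, b) = (-0.514, 0) → (-0.3635, -0.3635)
(|100⟩, |101⟩): (a, b) = (-0.4993, 0) → (-0.3531, -0.3531)
(|110⟩, |111⟩): (a, b) = (0, -0.6975i) → (-0.4932i, 0.4932i)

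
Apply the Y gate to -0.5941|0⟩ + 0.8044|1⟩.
-0.8044i|0⟩ - 0.5941i|1⟩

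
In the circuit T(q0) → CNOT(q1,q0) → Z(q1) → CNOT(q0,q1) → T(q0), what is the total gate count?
5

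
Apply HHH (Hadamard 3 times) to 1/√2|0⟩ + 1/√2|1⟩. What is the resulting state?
|0⟩

H² = I, so H^3 = H: a single Hadamard. With (a, b) = (1/√2, 1/√2), H gives ((a + b)/√2, (a − b)/√2) = (1, 0).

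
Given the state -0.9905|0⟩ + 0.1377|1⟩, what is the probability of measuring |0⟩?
0.9811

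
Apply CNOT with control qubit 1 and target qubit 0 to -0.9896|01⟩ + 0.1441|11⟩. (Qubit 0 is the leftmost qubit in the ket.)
0.1441|01⟩ - 0.9896|11⟩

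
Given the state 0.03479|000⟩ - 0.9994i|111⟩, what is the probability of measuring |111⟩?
0.9988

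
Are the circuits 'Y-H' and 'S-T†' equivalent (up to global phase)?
No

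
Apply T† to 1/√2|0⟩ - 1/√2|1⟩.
1/√2|0⟩ + (-1/2 + (1/2)i)|1⟩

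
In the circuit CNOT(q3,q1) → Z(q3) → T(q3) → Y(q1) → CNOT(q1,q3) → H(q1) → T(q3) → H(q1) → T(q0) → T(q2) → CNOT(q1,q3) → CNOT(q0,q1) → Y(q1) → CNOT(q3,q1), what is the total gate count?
14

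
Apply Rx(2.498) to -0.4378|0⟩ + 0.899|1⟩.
(-0.1385 - 0.8529i)|0⟩ + (0.2843 + 0.4153i)|1⟩

Rx(2.498) = [[cos(θ/2), −i·sin(θ/2)], [−i·sin(θ/2), cos(θ/2)]]; θ = 2.498, cos(θ/2) ≈ 0.316271, sin(θ/2) ≈ 0.948669.
With a = amp(|0⟩) = -0.4378 and b = amp(|1⟩) = 0.899:
new amp(|0⟩) = (0.316271)·a + (-0.948669i)·b = (-0.1385 - 0.8529i)
new amp(|1⟩) = (-0.948669i)·a + (0.316271)·b = (0.2843 + 0.4153i)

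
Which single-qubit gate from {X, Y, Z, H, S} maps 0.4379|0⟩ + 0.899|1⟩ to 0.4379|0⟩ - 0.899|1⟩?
Z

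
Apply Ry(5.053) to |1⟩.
-0.577|0⟩ - 0.8167|1⟩

Ry(5.053) = [[cos(θ/2), −sin(θ/2)], [sin(θ/2), cos(θ/2)]]; θ = 5.053, cos(θ/2) ≈ -0.81672, sin(θ/2) ≈ 0.577034.
With a = amp(|0⟩) = 0 and b = amp(|1⟩) = 1:
new amp(|0⟩) = (-0.81672)·a + (-0.577034)·b = -0.577
new amp(|1⟩) = (0.577034)·a + (-0.81672)·b = -0.8167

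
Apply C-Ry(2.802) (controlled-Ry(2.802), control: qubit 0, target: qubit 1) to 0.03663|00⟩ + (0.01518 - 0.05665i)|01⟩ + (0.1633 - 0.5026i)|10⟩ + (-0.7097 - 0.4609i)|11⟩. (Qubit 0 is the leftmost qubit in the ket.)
0.03663|00⟩ + (0.01518 - 0.05665i)|01⟩ + (0.7271 + 0.3693i)|10⟩ + (0.04103 - 0.5733i)|11⟩

C-Ry(2.802) leaves the control-|0⟩ kets |00⟩, |01⟩ unchanged and applies Ry(2.802) to qubit 1 on the control-|1⟩ pair (|10⟩, |11⟩).
Ry(2.802) = [[cos(θ/2), −sin(θ/2)], [sin(θ/2), cos(θ/2)]]; θ = 2.802, cos(θ/2) ≈ 0.168982, sin(θ/2) ≈ 0.985619.
With a = amp(|10⟩) = (0.1633 - 0.5026i) and b = amp(|11⟩) = (-0.7097 - 0.4609i):
new amp(|10⟩) = (0.168982)·a + (-0.985619)·b = (0.7271 + 0.3693i)
new amp(|11⟩) = (0.985619)·a + (0.168982)·b = (0.04103 - 0.5733i)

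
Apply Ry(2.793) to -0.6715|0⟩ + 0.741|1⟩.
-0.8462|0⟩ - 0.5328|1⟩

Ry(2.793) = [[cos(θ/2), −sin(θ/2)], [sin(θ/2), cos(θ/2)]]; θ = 2.793, cos(θ/2) ≈ 0.173415, sin(θ/2) ≈ 0.984849.
With a = amp(|0⟩) = -0.6715 and b = amp(|1⟩) = 0.741:
new amp(|0⟩) = (0.173415)·a + (-0.984849)·b = -0.8462
new amp(|1⟩) = (0.984849)·a + (0.173415)·b = -0.5328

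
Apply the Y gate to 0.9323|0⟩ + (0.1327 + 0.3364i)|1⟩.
(0.3364 - 0.1327i)|0⟩ + 0.9323i|1⟩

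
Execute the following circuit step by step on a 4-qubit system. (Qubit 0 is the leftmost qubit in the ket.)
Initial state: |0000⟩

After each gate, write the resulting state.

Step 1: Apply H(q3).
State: 1/√2|0000⟩ + 1/√2|0001⟩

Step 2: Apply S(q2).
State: 1/√2|0000⟩ + 1/√2|0001⟩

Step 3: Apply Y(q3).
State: -(1/√2)i|0000⟩ + (1/√2)i|0001⟩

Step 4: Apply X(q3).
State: (1/√2)i|0000⟩ - (1/√2)i|0001⟩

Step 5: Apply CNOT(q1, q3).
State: (1/√2)i|0000⟩ - (1/√2)i|0001⟩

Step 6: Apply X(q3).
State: -(1/√2)i|0000⟩ + (1/√2)i|0001⟩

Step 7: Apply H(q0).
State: -(1/2)i|0000⟩ + (1/2)i|0001⟩ - (1/2)i|1000⟩ + (1/2)i|1001⟩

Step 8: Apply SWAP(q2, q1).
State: -(1/2)i|0000⟩ + (1/2)i|0001⟩ - (1/2)i|1000⟩ + (1/2)i|1001⟩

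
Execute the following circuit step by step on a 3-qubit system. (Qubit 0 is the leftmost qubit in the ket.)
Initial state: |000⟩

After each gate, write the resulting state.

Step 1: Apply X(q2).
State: |001⟩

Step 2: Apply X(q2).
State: |000⟩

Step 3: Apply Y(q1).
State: i|010⟩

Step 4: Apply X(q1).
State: i|000⟩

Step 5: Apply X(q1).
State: i|010⟩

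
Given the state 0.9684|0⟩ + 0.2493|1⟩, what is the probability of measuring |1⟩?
0.06215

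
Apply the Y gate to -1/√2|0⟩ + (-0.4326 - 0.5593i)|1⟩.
(-0.5593 + 0.4326i)|0⟩ - (1/√2)i|1⟩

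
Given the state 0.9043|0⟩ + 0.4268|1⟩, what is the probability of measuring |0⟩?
0.8178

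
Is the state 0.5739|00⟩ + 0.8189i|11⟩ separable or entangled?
Entangled

Writing the state as a|00⟩ + b|01⟩ + c|10⟩ + d|11⟩, it is a product state iff ad − bc = 0.
Here (a, b, c, d) = (0.5739, 0, 0, 0.8189i): ad − bc = (0.5739)(0.8189i) − (0)(0) = 0.47i ≠ 0, so the state is entangled.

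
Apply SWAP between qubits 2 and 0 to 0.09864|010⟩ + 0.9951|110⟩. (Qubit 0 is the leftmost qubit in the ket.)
0.09864|010⟩ + 0.9951|011⟩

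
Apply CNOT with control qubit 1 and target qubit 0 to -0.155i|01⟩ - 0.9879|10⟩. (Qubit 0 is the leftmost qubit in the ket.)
-0.9879|10⟩ - 0.155i|11⟩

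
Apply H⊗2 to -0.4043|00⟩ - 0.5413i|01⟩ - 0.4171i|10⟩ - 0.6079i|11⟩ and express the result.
(-0.2022 - 0.7832i)|00⟩ + (-0.2022 + 0.3661i)|01⟩ + (-0.2022 + 0.2419i)|10⟩ + (-0.2022 + 0.1753i)|11⟩

H⊗2 gives amp(|y⟩) = (1/2) Σ_x (−1)^(x·y) amp(|x⟩), where x·y is the number of positions in which both x and y have a 1.
|00⟩: (-0.4043 - 0.5413i - 0.4171i - 0.6079i)/2 = (-0.2022 - 0.7832i)
|01⟩: (-0.4043 + 0.5413i - 0.4171i + 0.6079i)/2 = (-0.2022 + 0.3661i)
|10⟩: (-0.4043 - 0.5413i + 0.4171i + 0.6079i)/2 = (-0.2022 + 0.2419i)
|11⟩: (-0.4043 + 0.5413i + 0.4171i - 0.6079i)/2 = (-0.2022 + 0.1753i)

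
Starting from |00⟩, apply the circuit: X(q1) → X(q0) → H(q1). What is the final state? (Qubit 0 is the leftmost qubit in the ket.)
1/√2|10⟩ - 1/√2|11⟩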